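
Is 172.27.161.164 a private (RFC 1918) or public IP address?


RFC 1918 private ranges:
  10.0.0.0/8 (10.0.0.0 - 10.255.255.255)
  172.16.0.0/12 (172.16.0.0 - 172.31.255.255)
  192.168.0.0/16 (192.168.0.0 - 192.168.255.255)
Private (in 172.16.0.0/12)


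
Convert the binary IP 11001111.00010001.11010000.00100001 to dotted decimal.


11001111 = 207
00010001 = 17
11010000 = 208
00100001 = 33
IP: 207.17.208.33


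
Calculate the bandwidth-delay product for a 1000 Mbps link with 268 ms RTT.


BDP = bandwidth * RTT
= 1000 Mbps * 268 ms
= 1000 * 1e6 * 268 / 1000 bits
= 268000000 bits
= 33500000 bytes
= 32714.8438 KB
BDP = 268000000 bits (33500000 bytes)


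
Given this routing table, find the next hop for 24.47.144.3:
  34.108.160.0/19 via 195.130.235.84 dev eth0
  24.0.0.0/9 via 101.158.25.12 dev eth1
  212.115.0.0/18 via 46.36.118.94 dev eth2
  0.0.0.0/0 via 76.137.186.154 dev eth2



Longest prefix match for 24.47.144.3:
  /19 34.108.160.0: no
  /9 24.0.0.0: MATCH
  /18 212.115.0.0: no
  /0 0.0.0.0: MATCH
Selected: next-hop 101.158.25.12 via eth1 (matched /9)


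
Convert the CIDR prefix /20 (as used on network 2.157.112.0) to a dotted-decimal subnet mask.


/20 means 20 network bits, 12 host bits
Binary: 11111111111111111111000000000000
Mask: 255.255.240.0


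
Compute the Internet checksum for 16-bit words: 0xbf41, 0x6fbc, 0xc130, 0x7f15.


Sum all words (with carry folding):
+ 0xbf41 = 0xbf41
+ 0x6fbc = 0x2efe
+ 0xc130 = 0xf02e
+ 0x7f15 = 0x6f44
One's complement: ~0x6f44
Checksum = 0x90bb


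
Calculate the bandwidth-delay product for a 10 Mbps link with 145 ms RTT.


BDP = bandwidth * RTT
= 10 Mbps * 145 ms
= 10 * 1e6 * 145 / 1000 bits
= 1450000 bits
= 181250 bytes
= 177.002 KB
BDP = 1450000 bits (181250 bytes)


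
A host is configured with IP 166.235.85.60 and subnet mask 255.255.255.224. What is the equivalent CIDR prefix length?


Binary: 11111111.11111111.11111111.11100000
Count leading 1s
Prefix: /27


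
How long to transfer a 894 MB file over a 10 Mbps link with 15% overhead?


Effective throughput = 10 * (1 - 15/100) = 8.5 Mbps
File size in Mb = 894 * 8 = 7152 Mb
Time = 7152 / 8.5
Time = 841.4118 seconds


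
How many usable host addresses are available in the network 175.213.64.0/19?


Host bits = 32 - 19 = 13
Total addresses = 2^13 = 8192
Usable = total - 2 (network and broadcast)
Usable hosts: 8190


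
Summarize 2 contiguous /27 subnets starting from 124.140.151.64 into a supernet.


Original prefix: /27
Number of subnets: 2 = 2^1
New prefix = 27 - 1 = 26
Supernet: 124.140.151.64/26


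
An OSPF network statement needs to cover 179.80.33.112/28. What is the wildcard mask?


Subnet mask: 255.255.255.240
Wildcard = 255.255.255.255 - subnet mask
255 - 255 = 0
255 - 255 = 0
255 - 255 = 0
255 - 240 = 15
Wildcard: 0.0.0.15


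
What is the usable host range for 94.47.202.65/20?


Network: 94.47.192.0
Broadcast: 94.47.207.255
First usable = network + 1
Last usable = broadcast - 1
Range: 94.47.192.1 to 94.47.207.254


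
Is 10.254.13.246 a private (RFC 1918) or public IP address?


RFC 1918 private ranges:
  10.0.0.0/8 (10.0.0.0 - 10.255.255.255)
  172.16.0.0/12 (172.16.0.0 - 172.31.255.255)
  192.168.0.0/16 (192.168.0.0 - 192.168.255.255)
Private (in 10.0.0.0/8)


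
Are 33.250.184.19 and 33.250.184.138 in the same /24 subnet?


Mask: 255.255.255.0
33.250.184.19 AND mask = 33.250.184.0
33.250.184.138 AND mask = 33.250.184.0
Yes, same subnet (33.250.184.0)


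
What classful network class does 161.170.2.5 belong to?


First octet: 161
Binary: 10100001
10xxxxxx -> Class B (128-191)
Class B, default mask 255.255.0.0 (/16)


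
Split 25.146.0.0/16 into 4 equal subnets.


New prefix = 16 + 2 = 18
Each subnet has 16384 addresses
  25.146.0.0/18
  25.146.64.0/18
  25.146.128.0/18
  25.146.192.0/18
Subnets: 25.146.0.0/18, 25.146.64.0/18, 25.146.128.0/18, 25.146.192.0/18


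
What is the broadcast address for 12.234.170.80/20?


Network: 12.234.160.0/20
Host bits = 12
Set all host bits to 1:
Broadcast: 12.234.175.255


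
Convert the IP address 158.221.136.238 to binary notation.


158 = 10011110
221 = 11011101
136 = 10001000
238 = 11101110
Binary: 10011110.11011101.10001000.11101110


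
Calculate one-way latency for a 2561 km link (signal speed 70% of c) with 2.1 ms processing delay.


Speed = 0.7 * 3e5 km/s = 210000 km/s
Propagation delay = 2561 / 210000 = 0.0122 s = 12.1952 ms
Processing delay = 2.1 ms
Total one-way latency = 14.2952 ms


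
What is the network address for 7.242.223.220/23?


IP:   00000111.11110010.11011111.11011100
Mask: 11111111.11111111.11111110.00000000
AND operation:
Net:  00000111.11110010.11011110.00000000
Network: 7.242.222.0/23


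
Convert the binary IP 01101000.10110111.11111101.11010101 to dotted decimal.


01101000 = 104
10110111 = 183
11111101 = 253
11010101 = 213
IP: 104.183.253.213


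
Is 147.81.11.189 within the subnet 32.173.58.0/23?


Subnet network: 32.173.58.0
Test IP AND mask: 147.81.10.0
No, 147.81.11.189 is not in 32.173.58.0/23


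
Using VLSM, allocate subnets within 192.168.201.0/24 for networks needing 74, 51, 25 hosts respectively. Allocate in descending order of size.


74 hosts -> /25 (126 usable): 192.168.201.0/25
51 hosts -> /26 (62 usable): 192.168.201.128/26
25 hosts -> /27 (30 usable): 192.168.201.192/27
Allocation: 192.168.201.0/25 (74 hosts, 126 usable); 192.168.201.128/26 (51 hosts, 62 usable); 192.168.201.192/27 (25 hosts, 30 usable)


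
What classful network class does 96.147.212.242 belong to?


First octet: 96
Binary: 01100000
0xxxxxxx -> Class A (1-126)
Class A, default mask 255.0.0.0 (/8)


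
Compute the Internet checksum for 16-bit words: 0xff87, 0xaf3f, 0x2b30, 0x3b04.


Sum all words (with carry folding):
+ 0xff87 = 0xff87
+ 0xaf3f = 0xaec7
+ 0x2b30 = 0xd9f7
+ 0x3b04 = 0x14fc
One's complement: ~0x14fc
Checksum = 0xeb03


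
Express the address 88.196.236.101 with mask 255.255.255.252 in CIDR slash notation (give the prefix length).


Binary: 11111111.11111111.11111111.11111100
Count leading 1s
Prefix: /30


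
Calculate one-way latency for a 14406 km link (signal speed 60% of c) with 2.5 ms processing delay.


Speed = 0.6 * 3e5 km/s = 180000 km/s
Propagation delay = 14406 / 180000 = 0.08 s = 80.0333 ms
Processing delay = 2.5 ms
Total one-way latency = 82.5333 ms


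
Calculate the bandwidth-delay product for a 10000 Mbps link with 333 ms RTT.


BDP = bandwidth * RTT
= 10000 Mbps * 333 ms
= 10000 * 1e6 * 333 / 1000 bits
= 3330000000 bits
= 416250000 bytes
= 406494.1406 KB
BDP = 3330000000 bits (416250000 bytes)


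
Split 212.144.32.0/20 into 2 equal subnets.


New prefix = 20 + 1 = 21
Each subnet has 2048 addresses
  212.144.32.0/21
  212.144.40.0/21
Subnets: 212.144.32.0/21, 212.144.40.0/21


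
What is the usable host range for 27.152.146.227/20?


Network: 27.152.144.0
Broadcast: 27.152.159.255
First usable = network + 1
Last usable = broadcast - 1
Range: 27.152.144.1 to 27.152.159.254


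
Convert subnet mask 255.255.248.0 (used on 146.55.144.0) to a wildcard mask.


Subnet mask: 255.255.248.0
Wildcard = 255.255.255.255 - subnet mask
255 - 255 = 0
255 - 255 = 0
255 - 248 = 7
255 - 0 = 255
Wildcard: 0.0.7.255


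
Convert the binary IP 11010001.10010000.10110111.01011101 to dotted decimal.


11010001 = 209
10010000 = 144
10110111 = 183
01011101 = 93
IP: 209.144.183.93


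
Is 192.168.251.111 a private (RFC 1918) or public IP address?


RFC 1918 private ranges:
  10.0.0.0/8 (10.0.0.0 - 10.255.255.255)
  172.16.0.0/12 (172.16.0.0 - 172.31.255.255)
  192.168.0.0/16 (192.168.0.0 - 192.168.255.255)
Private (in 192.168.0.0/16)


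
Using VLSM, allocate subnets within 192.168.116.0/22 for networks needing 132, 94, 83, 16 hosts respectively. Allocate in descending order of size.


132 hosts -> /24 (254 usable): 192.168.116.0/24
94 hosts -> /25 (126 usable): 192.168.117.0/25
83 hosts -> /25 (126 usable): 192.168.117.128/25
16 hosts -> /27 (30 usable): 192.168.118.0/27
Allocation: 192.168.116.0/24 (132 hosts, 254 usable); 192.168.117.0/25 (94 hosts, 126 usable); 192.168.117.128/25 (83 hosts, 126 usable); 192.168.118.0/27 (16 hosts, 30 usable)


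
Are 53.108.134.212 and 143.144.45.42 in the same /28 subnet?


Mask: 255.255.255.240
53.108.134.212 AND mask = 53.108.134.208
143.144.45.42 AND mask = 143.144.45.32
No, different subnets (53.108.134.208 vs 143.144.45.32)


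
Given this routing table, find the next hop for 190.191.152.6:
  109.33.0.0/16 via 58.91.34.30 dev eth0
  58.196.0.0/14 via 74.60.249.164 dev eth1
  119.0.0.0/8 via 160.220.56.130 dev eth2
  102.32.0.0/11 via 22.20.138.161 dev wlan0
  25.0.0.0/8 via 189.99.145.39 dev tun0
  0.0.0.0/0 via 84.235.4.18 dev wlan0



Longest prefix match for 190.191.152.6:
  /16 109.33.0.0: no
  /14 58.196.0.0: no
  /8 119.0.0.0: no
  /11 102.32.0.0: no
  /8 25.0.0.0: no
  /0 0.0.0.0: MATCH
Selected: next-hop 84.235.4.18 via wlan0 (matched /0)


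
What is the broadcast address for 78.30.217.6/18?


Network: 78.30.192.0/18
Host bits = 14
Set all host bits to 1:
Broadcast: 78.30.255.255


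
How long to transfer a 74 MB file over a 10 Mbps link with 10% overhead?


Effective throughput = 10 * (1 - 10/100) = 9 Mbps
File size in Mb = 74 * 8 = 592 Mb
Time = 592 / 9
Time = 65.7778 seconds


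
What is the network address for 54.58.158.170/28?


IP:   00110110.00111010.10011110.10101010
Mask: 11111111.11111111.11111111.11110000
AND operation:
Net:  00110110.00111010.10011110.10100000
Network: 54.58.158.160/28


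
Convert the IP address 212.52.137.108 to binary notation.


212 = 11010100
52 = 00110100
137 = 10001001
108 = 01101100
Binary: 11010100.00110100.10001001.01101100


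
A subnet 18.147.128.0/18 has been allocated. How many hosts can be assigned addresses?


Host bits = 32 - 18 = 14
Total addresses = 2^14 = 16384
Usable = total - 2 (network and broadcast)
Usable hosts: 16382


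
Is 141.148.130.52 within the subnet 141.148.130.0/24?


Subnet network: 141.148.130.0
Test IP AND mask: 141.148.130.0
Yes, 141.148.130.52 is in 141.148.130.0/24


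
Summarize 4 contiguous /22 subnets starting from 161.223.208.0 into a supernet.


Original prefix: /22
Number of subnets: 4 = 2^2
New prefix = 22 - 2 = 20
Supernet: 161.223.208.0/20


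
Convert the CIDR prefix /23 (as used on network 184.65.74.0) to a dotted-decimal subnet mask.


/23 means 23 network bits, 9 host bits
Binary: 11111111111111111111111000000000
Mask: 255.255.254.0


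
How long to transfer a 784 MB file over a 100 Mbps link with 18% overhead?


Effective throughput = 100 * (1 - 18/100) = 82 Mbps
File size in Mb = 784 * 8 = 6272 Mb
Time = 6272 / 82
Time = 76.4878 seconds


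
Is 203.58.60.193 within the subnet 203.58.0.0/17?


Subnet network: 203.58.0.0
Test IP AND mask: 203.58.0.0
Yes, 203.58.60.193 is in 203.58.0.0/17


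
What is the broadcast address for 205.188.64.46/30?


Network: 205.188.64.44/30
Host bits = 2
Set all host bits to 1:
Broadcast: 205.188.64.47


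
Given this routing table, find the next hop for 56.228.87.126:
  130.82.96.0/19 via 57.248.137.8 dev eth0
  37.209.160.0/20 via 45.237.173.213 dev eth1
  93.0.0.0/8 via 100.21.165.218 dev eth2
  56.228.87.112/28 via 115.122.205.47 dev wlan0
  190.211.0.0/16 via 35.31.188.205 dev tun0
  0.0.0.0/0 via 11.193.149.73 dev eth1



Longest prefix match for 56.228.87.126:
  /19 130.82.96.0: no
  /20 37.209.160.0: no
  /8 93.0.0.0: no
  /28 56.228.87.112: MATCH
  /16 190.211.0.0: no
  /0 0.0.0.0: MATCH
Selected: next-hop 115.122.205.47 via wlan0 (matched /28)


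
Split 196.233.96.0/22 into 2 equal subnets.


New prefix = 22 + 1 = 23
Each subnet has 512 addresses
  196.233.96.0/23
  196.233.98.0/23
Subnets: 196.233.96.0/23, 196.233.98.0/23


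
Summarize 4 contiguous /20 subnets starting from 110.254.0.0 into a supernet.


Original prefix: /20
Number of subnets: 4 = 2^2
New prefix = 20 - 2 = 18
Supernet: 110.254.0.0/18


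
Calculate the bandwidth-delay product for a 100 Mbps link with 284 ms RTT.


BDP = bandwidth * RTT
= 100 Mbps * 284 ms
= 100 * 1e6 * 284 / 1000 bits
= 28400000 bits
= 3550000 bytes
= 3466.7969 KB
BDP = 28400000 bits (3550000 bytes)


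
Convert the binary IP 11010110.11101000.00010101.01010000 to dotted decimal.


11010110 = 214
11101000 = 232
00010101 = 21
01010000 = 80
IP: 214.232.21.80


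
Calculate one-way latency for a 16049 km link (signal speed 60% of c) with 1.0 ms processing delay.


Speed = 0.6 * 3e5 km/s = 180000 km/s
Propagation delay = 16049 / 180000 = 0.0892 s = 89.1611 ms
Processing delay = 1.0 ms
Total one-way latency = 90.1611 ms


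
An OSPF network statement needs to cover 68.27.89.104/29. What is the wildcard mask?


Subnet mask: 255.255.255.248
Wildcard = 255.255.255.255 - subnet mask
255 - 255 = 0
255 - 255 = 0
255 - 255 = 0
255 - 248 = 7
Wildcard: 0.0.0.7


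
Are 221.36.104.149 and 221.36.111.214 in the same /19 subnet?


Mask: 255.255.224.0
221.36.104.149 AND mask = 221.36.96.0
221.36.111.214 AND mask = 221.36.96.0
Yes, same subnet (221.36.96.0)


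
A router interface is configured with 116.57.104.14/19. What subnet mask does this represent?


/19 means 19 network bits, 13 host bits
Binary: 11111111111111111110000000000000
Mask: 255.255.224.0


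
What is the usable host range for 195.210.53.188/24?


Network: 195.210.53.0
Broadcast: 195.210.53.255
First usable = network + 1
Last usable = broadcast - 1
Range: 195.210.53.1 to 195.210.53.254


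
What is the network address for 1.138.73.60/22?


IP:   00000001.10001010.01001001.00111100
Mask: 11111111.11111111.11111100.00000000
AND operation:
Net:  00000001.10001010.01001000.00000000
Network: 1.138.72.0/22


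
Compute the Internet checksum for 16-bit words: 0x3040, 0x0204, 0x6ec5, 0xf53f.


Sum all words (with carry folding):
+ 0x3040 = 0x3040
+ 0x0204 = 0x3244
+ 0x6ec5 = 0xa109
+ 0xf53f = 0x9649
One's complement: ~0x9649
Checksum = 0x69b6


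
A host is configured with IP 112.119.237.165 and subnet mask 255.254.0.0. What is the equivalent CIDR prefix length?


Binary: 11111111.11111110.00000000.00000000
Count leading 1s
Prefix: /15


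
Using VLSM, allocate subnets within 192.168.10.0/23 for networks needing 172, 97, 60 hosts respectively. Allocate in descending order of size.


172 hosts -> /24 (254 usable): 192.168.10.0/24
97 hosts -> /25 (126 usable): 192.168.11.0/25
60 hosts -> /26 (62 usable): 192.168.11.128/26
Allocation: 192.168.10.0/24 (172 hosts, 254 usable); 192.168.11.0/25 (97 hosts, 126 usable); 192.168.11.128/26 (60 hosts, 62 usable)


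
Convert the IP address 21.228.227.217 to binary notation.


21 = 00010101
228 = 11100100
227 = 11100011
217 = 11011001
Binary: 00010101.11100100.11100011.11011001


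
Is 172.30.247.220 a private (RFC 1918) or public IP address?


RFC 1918 private ranges:
  10.0.0.0/8 (10.0.0.0 - 10.255.255.255)
  172.16.0.0/12 (172.16.0.0 - 172.31.255.255)
  192.168.0.0/16 (192.168.0.0 - 192.168.255.255)
Private (in 172.16.0.0/12)


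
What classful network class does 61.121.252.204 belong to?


First octet: 61
Binary: 00111101
0xxxxxxx -> Class A (1-126)
Class A, default mask 255.0.0.0 (/8)


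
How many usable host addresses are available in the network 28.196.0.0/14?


Host bits = 32 - 14 = 18
Total addresses = 2^18 = 262144
Usable = total - 2 (network and broadcast)
Usable hosts: 262142


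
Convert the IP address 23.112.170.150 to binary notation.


23 = 00010111
112 = 01110000
170 = 10101010
150 = 10010110
Binary: 00010111.01110000.10101010.10010110


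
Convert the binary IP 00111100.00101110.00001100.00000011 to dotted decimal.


00111100 = 60
00101110 = 46
00001100 = 12
00000011 = 3
IP: 60.46.12.3


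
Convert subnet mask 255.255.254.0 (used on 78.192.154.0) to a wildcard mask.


Subnet mask: 255.255.254.0
Wildcard = 255.255.255.255 - subnet mask
255 - 255 = 0
255 - 255 = 0
255 - 254 = 1
255 - 0 = 255
Wildcard: 0.0.1.255


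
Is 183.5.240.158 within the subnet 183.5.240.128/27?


Subnet network: 183.5.240.128
Test IP AND mask: 183.5.240.128
Yes, 183.5.240.158 is in 183.5.240.128/27


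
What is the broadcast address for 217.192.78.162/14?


Network: 217.192.0.0/14
Host bits = 18
Set all host bits to 1:
Broadcast: 217.195.255.255


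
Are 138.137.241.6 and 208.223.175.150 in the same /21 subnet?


Mask: 255.255.248.0
138.137.241.6 AND mask = 138.137.240.0
208.223.175.150 AND mask = 208.223.168.0
No, different subnets (138.137.240.0 vs 208.223.168.0)


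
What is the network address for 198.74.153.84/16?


IP:   11000110.01001010.10011001.01010100
Mask: 11111111.11111111.00000000.00000000
AND operation:
Net:  11000110.01001010.00000000.00000000
Network: 198.74.0.0/16


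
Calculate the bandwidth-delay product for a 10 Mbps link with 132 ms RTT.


BDP = bandwidth * RTT
= 10 Mbps * 132 ms
= 10 * 1e6 * 132 / 1000 bits
= 1320000 bits
= 165000 bytes
= 161.1328 KB
BDP = 1320000 bits (165000 bytes)


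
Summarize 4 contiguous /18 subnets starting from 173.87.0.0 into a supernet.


Original prefix: /18
Number of subnets: 4 = 2^2
New prefix = 18 - 2 = 16
Supernet: 173.87.0.0/16


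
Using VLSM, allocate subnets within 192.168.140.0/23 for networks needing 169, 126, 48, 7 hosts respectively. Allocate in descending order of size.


169 hosts -> /24 (254 usable): 192.168.140.0/24
126 hosts -> /25 (126 usable): 192.168.141.0/25
48 hosts -> /26 (62 usable): 192.168.141.128/26
7 hosts -> /28 (14 usable): 192.168.141.192/28
Allocation: 192.168.140.0/24 (169 hosts, 254 usable); 192.168.141.0/25 (126 hosts, 126 usable); 192.168.141.128/26 (48 hosts, 62 usable); 192.168.141.192/28 (7 hosts, 14 usable)


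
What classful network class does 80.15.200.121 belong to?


First octet: 80
Binary: 01010000
0xxxxxxx -> Class A (1-126)
Class A, default mask 255.0.0.0 (/8)


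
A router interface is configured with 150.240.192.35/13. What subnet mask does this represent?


/13 means 13 network bits, 19 host bits
Binary: 11111111111110000000000000000000
Mask: 255.248.0.0


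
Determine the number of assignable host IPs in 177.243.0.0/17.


Host bits = 32 - 17 = 15
Total addresses = 2^15 = 32768
Usable = total - 2 (network and broadcast)
Usable hosts: 32766


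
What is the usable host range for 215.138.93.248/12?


Network: 215.128.0.0
Broadcast: 215.143.255.255
First usable = network + 1
Last usable = broadcast - 1
Range: 215.128.0.1 to 215.143.255.254


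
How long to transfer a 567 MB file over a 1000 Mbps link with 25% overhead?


Effective throughput = 1000 * (1 - 25/100) = 750 Mbps
File size in Mb = 567 * 8 = 4536 Mb
Time = 4536 / 750
Time = 6.048 seconds


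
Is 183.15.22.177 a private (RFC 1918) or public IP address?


RFC 1918 private ranges:
  10.0.0.0/8 (10.0.0.0 - 10.255.255.255)
  172.16.0.0/12 (172.16.0.0 - 172.31.255.255)
  192.168.0.0/16 (192.168.0.0 - 192.168.255.255)
Public (not in any RFC 1918 range)


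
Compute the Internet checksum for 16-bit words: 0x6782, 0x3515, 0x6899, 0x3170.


Sum all words (with carry folding):
+ 0x6782 = 0x6782
+ 0x3515 = 0x9c97
+ 0x6899 = 0x0531
+ 0x3170 = 0x36a1
One's complement: ~0x36a1
Checksum = 0xc95e


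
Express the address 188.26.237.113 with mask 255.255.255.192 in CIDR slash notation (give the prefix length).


Binary: 11111111.11111111.11111111.11000000
Count leading 1s
Prefix: /26


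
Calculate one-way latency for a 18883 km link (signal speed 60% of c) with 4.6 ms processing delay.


Speed = 0.6 * 3e5 km/s = 180000 km/s
Propagation delay = 18883 / 180000 = 0.1049 s = 104.9056 ms
Processing delay = 4.6 ms
Total one-way latency = 109.5056 ms


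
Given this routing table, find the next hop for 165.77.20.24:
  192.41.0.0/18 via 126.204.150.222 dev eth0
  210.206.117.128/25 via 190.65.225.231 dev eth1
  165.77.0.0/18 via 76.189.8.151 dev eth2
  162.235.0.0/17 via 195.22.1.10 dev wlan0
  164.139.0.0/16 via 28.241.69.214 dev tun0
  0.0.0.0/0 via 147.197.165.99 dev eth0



Longest prefix match for 165.77.20.24:
  /18 192.41.0.0: no
  /25 210.206.117.128: no
  /18 165.77.0.0: MATCH
  /17 162.235.0.0: no
  /16 164.139.0.0: no
  /0 0.0.0.0: MATCH
Selected: next-hop 76.189.8.151 via eth2 (matched /18)


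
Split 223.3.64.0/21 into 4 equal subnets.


New prefix = 21 + 2 = 23
Each subnet has 512 addresses
  223.3.64.0/23
  223.3.66.0/23
  223.3.68.0/23
  223.3.70.0/23
Subnets: 223.3.64.0/23, 223.3.66.0/23, 223.3.68.0/23, 223.3.70.0/23


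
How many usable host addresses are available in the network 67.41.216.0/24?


Host bits = 32 - 24 = 8
Total addresses = 2^8 = 256
Usable = total - 2 (network and broadcast)
Usable hosts: 254


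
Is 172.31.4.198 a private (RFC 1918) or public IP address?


RFC 1918 private ranges:
  10.0.0.0/8 (10.0.0.0 - 10.255.255.255)
  172.16.0.0/12 (172.16.0.0 - 172.31.255.255)
  192.168.0.0/16 (192.168.0.0 - 192.168.255.255)
Private (in 172.16.0.0/12)


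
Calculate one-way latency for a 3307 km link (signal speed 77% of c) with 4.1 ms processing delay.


Speed = 0.77 * 3e5 km/s = 231000 km/s
Propagation delay = 3307 / 231000 = 0.0143 s = 14.316 ms
Processing delay = 4.1 ms
Total one-way latency = 18.416 ms


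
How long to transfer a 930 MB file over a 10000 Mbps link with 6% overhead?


Effective throughput = 10000 * (1 - 6/100) = 9400 Mbps
File size in Mb = 930 * 8 = 7440 Mb
Time = 7440 / 9400
Time = 0.7915 seconds


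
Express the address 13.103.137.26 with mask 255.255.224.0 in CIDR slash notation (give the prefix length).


Binary: 11111111.11111111.11100000.00000000
Count leading 1s
Prefix: /19


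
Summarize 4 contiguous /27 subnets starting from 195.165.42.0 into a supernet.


Original prefix: /27
Number of subnets: 4 = 2^2
New prefix = 27 - 2 = 25
Supernet: 195.165.42.0/25


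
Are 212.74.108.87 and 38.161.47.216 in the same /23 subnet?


Mask: 255.255.254.0
212.74.108.87 AND mask = 212.74.108.0
38.161.47.216 AND mask = 38.161.46.0
No, different subnets (212.74.108.0 vs 38.161.46.0)


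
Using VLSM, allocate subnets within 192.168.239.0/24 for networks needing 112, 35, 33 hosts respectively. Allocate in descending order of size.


112 hosts -> /25 (126 usable): 192.168.239.0/25
35 hosts -> /26 (62 usable): 192.168.239.128/26
33 hosts -> /26 (62 usable): 192.168.239.192/26
Allocation: 192.168.239.0/25 (112 hosts, 126 usable); 192.168.239.128/26 (35 hosts, 62 usable); 192.168.239.192/26 (33 hosts, 62 usable)


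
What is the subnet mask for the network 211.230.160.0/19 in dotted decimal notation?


/19 means 19 network bits, 13 host bits
Binary: 11111111111111111110000000000000
Mask: 255.255.224.0


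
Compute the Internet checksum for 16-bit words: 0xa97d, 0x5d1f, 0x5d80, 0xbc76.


Sum all words (with carry folding):
+ 0xa97d = 0xa97d
+ 0x5d1f = 0x069d
+ 0x5d80 = 0x641d
+ 0xbc76 = 0x2094
One's complement: ~0x2094
Checksum = 0xdf6b


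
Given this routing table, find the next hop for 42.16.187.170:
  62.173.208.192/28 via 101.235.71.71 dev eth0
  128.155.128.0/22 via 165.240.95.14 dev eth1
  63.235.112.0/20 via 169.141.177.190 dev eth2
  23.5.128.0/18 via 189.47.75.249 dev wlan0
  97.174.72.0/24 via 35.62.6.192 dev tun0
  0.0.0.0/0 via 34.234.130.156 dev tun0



Longest prefix match for 42.16.187.170:
  /28 62.173.208.192: no
  /22 128.155.128.0: no
  /20 63.235.112.0: no
  /18 23.5.128.0: no
  /24 97.174.72.0: no
  /0 0.0.0.0: MATCH
Selected: next-hop 34.234.130.156 via tun0 (matched /0)


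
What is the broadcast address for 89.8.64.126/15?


Network: 89.8.0.0/15
Host bits = 17
Set all host bits to 1:
Broadcast: 89.9.255.255


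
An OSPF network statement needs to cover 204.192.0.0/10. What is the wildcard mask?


Subnet mask: 255.192.0.0
Wildcard = 255.255.255.255 - subnet mask
255 - 255 = 0
255 - 192 = 63
255 - 0 = 255
255 - 0 = 255
Wildcard: 0.63.255.255


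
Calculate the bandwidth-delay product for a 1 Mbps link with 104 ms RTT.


BDP = bandwidth * RTT
= 1 Mbps * 104 ms
= 1 * 1e6 * 104 / 1000 bits
= 104000 bits
= 13000 bytes
= 12.6953 KB
BDP = 104000 bits (13000 bytes)


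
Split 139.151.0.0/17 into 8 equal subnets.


New prefix = 17 + 3 = 20
Each subnet has 4096 addresses
  139.151.0.0/20
  139.151.16.0/20
  139.151.32.0/20
  139.151.48.0/20
  139.151.64.0/20
  139.151.80.0/20
  139.151.96.0/20
  139.151.112.0/20
Subnets: 139.151.0.0/20, 139.151.16.0/20, 139.151.32.0/20, 139.151.48.0/20, 139.151.64.0/20, 139.151.80.0/20, 139.151.96.0/20, 139.151.112.0/20


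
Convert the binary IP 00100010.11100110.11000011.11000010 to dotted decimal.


00100010 = 34
11100110 = 230
11000011 = 195
11000010 = 194
IP: 34.230.195.194


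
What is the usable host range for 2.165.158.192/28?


Network: 2.165.158.192
Broadcast: 2.165.158.207
First usable = network + 1
Last usable = broadcast - 1
Range: 2.165.158.193 to 2.165.158.206


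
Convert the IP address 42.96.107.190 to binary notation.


42 = 00101010
96 = 01100000
107 = 01101011
190 = 10111110
Binary: 00101010.01100000.01101011.10111110


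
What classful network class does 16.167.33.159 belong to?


First octet: 16
Binary: 00010000
0xxxxxxx -> Class A (1-126)
Class A, default mask 255.0.0.0 (/8)


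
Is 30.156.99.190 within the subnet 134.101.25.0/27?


Subnet network: 134.101.25.0
Test IP AND mask: 30.156.99.160
No, 30.156.99.190 is not in 134.101.25.0/27


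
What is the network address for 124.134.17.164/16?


IP:   01111100.10000110.00010001.10100100
Mask: 11111111.11111111.00000000.00000000
AND operation:
Net:  01111100.10000110.00000000.00000000
Network: 124.134.0.0/16


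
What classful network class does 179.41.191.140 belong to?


First octet: 179
Binary: 10110011
10xxxxxx -> Class B (128-191)
Class B, default mask 255.255.0.0 (/16)


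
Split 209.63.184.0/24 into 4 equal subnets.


New prefix = 24 + 2 = 26
Each subnet has 64 addresses
  209.63.184.0/26
  209.63.184.64/26
  209.63.184.128/26
  209.63.184.192/26
Subnets: 209.63.184.0/26, 209.63.184.64/26, 209.63.184.128/26, 209.63.184.192/26


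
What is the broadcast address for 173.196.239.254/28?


Network: 173.196.239.240/28
Host bits = 4
Set all host bits to 1:
Broadcast: 173.196.239.255


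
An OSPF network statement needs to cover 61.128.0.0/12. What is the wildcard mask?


Subnet mask: 255.240.0.0
Wildcard = 255.255.255.255 - subnet mask
255 - 255 = 0
255 - 240 = 15
255 - 0 = 255
255 - 0 = 255
Wildcard: 0.15.255.255


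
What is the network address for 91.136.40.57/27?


IP:   01011011.10001000.00101000.00111001
Mask: 11111111.11111111.11111111.11100000
AND operation:
Net:  01011011.10001000.00101000.00100000
Network: 91.136.40.32/27


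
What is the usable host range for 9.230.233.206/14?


Network: 9.228.0.0
Broadcast: 9.231.255.255
First usable = network + 1
Last usable = broadcast - 1
Range: 9.228.0.1 to 9.231.255.254


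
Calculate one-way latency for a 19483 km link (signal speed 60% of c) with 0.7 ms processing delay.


Speed = 0.6 * 3e5 km/s = 180000 km/s
Propagation delay = 19483 / 180000 = 0.1082 s = 108.2389 ms
Processing delay = 0.7 ms
Total one-way latency = 108.9389 ms


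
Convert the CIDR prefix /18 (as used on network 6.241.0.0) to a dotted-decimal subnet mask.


/18 means 18 network bits, 14 host bits
Binary: 11111111111111111100000000000000
Mask: 255.255.192.0


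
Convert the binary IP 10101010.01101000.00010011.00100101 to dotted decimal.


10101010 = 170
01101000 = 104
00010011 = 19
00100101 = 37
IP: 170.104.19.37


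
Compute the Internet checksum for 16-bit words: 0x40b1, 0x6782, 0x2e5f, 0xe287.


Sum all words (with carry folding):
+ 0x40b1 = 0x40b1
+ 0x6782 = 0xa833
+ 0x2e5f = 0xd692
+ 0xe287 = 0xb91a
One's complement: ~0xb91a
Checksum = 0x46e5


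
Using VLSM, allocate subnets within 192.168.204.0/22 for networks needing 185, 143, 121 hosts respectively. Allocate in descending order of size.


185 hosts -> /24 (254 usable): 192.168.204.0/24
143 hosts -> /24 (254 usable): 192.168.205.0/24
121 hosts -> /25 (126 usable): 192.168.206.0/25
Allocation: 192.168.204.0/24 (185 hosts, 254 usable); 192.168.205.0/24 (143 hosts, 254 usable); 192.168.206.0/25 (121 hosts, 126 usable)


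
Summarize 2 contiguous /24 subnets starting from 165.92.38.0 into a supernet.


Original prefix: /24
Number of subnets: 2 = 2^1
New prefix = 24 - 1 = 23
Supernet: 165.92.38.0/23


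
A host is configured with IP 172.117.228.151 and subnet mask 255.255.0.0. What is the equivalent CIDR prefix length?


Binary: 11111111.11111111.00000000.00000000
Count leading 1s
Prefix: /16


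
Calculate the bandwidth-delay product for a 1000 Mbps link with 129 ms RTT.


BDP = bandwidth * RTT
= 1000 Mbps * 129 ms
= 1000 * 1e6 * 129 / 1000 bits
= 129000000 bits
= 16125000 bytes
= 15747.0703 KB
BDP = 129000000 bits (16125000 bytes)


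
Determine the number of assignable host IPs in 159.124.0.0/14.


Host bits = 32 - 14 = 18
Total addresses = 2^18 = 262144
Usable = total - 2 (network and broadcast)
Usable hosts: 262142


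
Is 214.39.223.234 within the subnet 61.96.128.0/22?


Subnet network: 61.96.128.0
Test IP AND mask: 214.39.220.0
No, 214.39.223.234 is not in 61.96.128.0/22


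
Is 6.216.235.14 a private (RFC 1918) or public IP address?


RFC 1918 private ranges:
  10.0.0.0/8 (10.0.0.0 - 10.255.255.255)
  172.16.0.0/12 (172.16.0.0 - 172.31.255.255)
  192.168.0.0/16 (192.168.0.0 - 192.168.255.255)
Public (not in any RFC 1918 range)


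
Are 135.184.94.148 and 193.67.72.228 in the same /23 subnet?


Mask: 255.255.254.0
135.184.94.148 AND mask = 135.184.94.0
193.67.72.228 AND mask = 193.67.72.0
No, different subnets (135.184.94.0 vs 193.67.72.0)


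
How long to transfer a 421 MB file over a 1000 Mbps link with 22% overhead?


Effective throughput = 1000 * (1 - 22/100) = 780 Mbps
File size in Mb = 421 * 8 = 3368 Mb
Time = 3368 / 780
Time = 4.3179 seconds


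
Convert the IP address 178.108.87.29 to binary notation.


178 = 10110010
108 = 01101100
87 = 01010111
29 = 00011101
Binary: 10110010.01101100.01010111.00011101


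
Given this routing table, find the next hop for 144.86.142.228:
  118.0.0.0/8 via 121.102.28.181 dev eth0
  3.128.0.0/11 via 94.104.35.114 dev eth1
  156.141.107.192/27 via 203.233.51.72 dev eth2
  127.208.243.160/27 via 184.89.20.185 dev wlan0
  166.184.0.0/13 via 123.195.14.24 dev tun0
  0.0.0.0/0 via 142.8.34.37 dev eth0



Longest prefix match for 144.86.142.228:
  /8 118.0.0.0: no
  /11 3.128.0.0: no
  /27 156.141.107.192: no
  /27 127.208.243.160: no
  /13 166.184.0.0: no
  /0 0.0.0.0: MATCH
Selected: next-hop 142.8.34.37 via eth0 (matched /0)


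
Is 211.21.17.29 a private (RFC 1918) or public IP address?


RFC 1918 private ranges:
  10.0.0.0/8 (10.0.0.0 - 10.255.255.255)
  172.16.0.0/12 (172.16.0.0 - 172.31.255.255)
  192.168.0.0/16 (192.168.0.0 - 192.168.255.255)
Public (not in any RFC 1918 range)


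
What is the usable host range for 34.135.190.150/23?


Network: 34.135.190.0
Broadcast: 34.135.191.255
First usable = network + 1
Last usable = broadcast - 1
Range: 34.135.190.1 to 34.135.191.254


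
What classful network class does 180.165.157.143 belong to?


First octet: 180
Binary: 10110100
10xxxxxx -> Class B (128-191)
Class B, default mask 255.255.0.0 (/16)


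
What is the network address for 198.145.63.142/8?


IP:   11000110.10010001.00111111.10001110
Mask: 11111111.00000000.00000000.00000000
AND operation:
Net:  11000110.00000000.00000000.00000000
Network: 198.0.0.0/8


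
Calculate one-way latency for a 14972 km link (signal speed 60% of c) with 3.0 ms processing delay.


Speed = 0.6 * 3e5 km/s = 180000 km/s
Propagation delay = 14972 / 180000 = 0.0832 s = 83.1778 ms
Processing delay = 3.0 ms
Total one-way latency = 86.1778 ms


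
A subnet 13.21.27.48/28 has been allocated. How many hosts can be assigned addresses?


Host bits = 32 - 28 = 4
Total addresses = 2^4 = 16
Usable = total - 2 (network and broadcast)
Usable hosts: 14


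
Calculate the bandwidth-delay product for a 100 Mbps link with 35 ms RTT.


BDP = bandwidth * RTT
= 100 Mbps * 35 ms
= 100 * 1e6 * 35 / 1000 bits
= 3500000 bits
= 437500 bytes
= 427.2461 KB
BDP = 3500000 bits (437500 bytes)


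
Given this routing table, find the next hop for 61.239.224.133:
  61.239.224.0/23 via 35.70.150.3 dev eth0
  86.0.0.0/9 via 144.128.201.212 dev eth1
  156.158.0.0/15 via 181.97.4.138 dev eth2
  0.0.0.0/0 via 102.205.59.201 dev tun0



Longest prefix match for 61.239.224.133:
  /23 61.239.224.0: MATCH
  /9 86.0.0.0: no
  /15 156.158.0.0: no
  /0 0.0.0.0: MATCH
Selected: next-hop 35.70.150.3 via eth0 (matched /23)


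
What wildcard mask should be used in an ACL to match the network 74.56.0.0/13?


Subnet mask: 255.248.0.0
Wildcard = 255.255.255.255 - subnet mask
255 - 255 = 0
255 - 248 = 7
255 - 0 = 255
255 - 0 = 255
Wildcard: 0.7.255.255


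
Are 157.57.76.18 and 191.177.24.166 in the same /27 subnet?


Mask: 255.255.255.224
157.57.76.18 AND mask = 157.57.76.0
191.177.24.166 AND mask = 191.177.24.160
No, different subnets (157.57.76.0 vs 191.177.24.160)


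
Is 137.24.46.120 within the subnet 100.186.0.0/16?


Subnet network: 100.186.0.0
Test IP AND mask: 137.24.0.0
No, 137.24.46.120 is not in 100.186.0.0/16


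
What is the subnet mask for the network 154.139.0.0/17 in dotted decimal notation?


/17 means 17 network bits, 15 host bits
Binary: 11111111111111111000000000000000
Mask: 255.255.128.0


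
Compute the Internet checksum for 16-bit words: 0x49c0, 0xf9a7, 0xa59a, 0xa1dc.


Sum all words (with carry folding):
+ 0x49c0 = 0x49c0
+ 0xf9a7 = 0x4368
+ 0xa59a = 0xe902
+ 0xa1dc = 0x8adf
One's complement: ~0x8adf
Checksum = 0x7520


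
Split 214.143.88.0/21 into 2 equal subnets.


New prefix = 21 + 1 = 22
Each subnet has 1024 addresses
  214.143.88.0/22
  214.143.92.0/22
Subnets: 214.143.88.0/22, 214.143.92.0/22


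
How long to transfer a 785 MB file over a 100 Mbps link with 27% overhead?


Effective throughput = 100 * (1 - 27/100) = 73 Mbps
File size in Mb = 785 * 8 = 6280 Mb
Time = 6280 / 73
Time = 86.0274 seconds


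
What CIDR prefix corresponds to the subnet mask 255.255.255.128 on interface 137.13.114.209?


Binary: 11111111.11111111.11111111.10000000
Count leading 1s
Prefix: /25


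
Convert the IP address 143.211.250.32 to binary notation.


143 = 10001111
211 = 11010011
250 = 11111010
32 = 00100000
Binary: 10001111.11010011.11111010.00100000


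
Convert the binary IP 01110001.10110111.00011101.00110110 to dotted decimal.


01110001 = 113
10110111 = 183
00011101 = 29
00110110 = 54
IP: 113.183.29.54


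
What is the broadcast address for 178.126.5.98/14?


Network: 178.124.0.0/14
Host bits = 18
Set all host bits to 1:
Broadcast: 178.127.255.255


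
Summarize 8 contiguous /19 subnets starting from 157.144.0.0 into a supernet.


Original prefix: /19
Number of subnets: 8 = 2^3
New prefix = 19 - 3 = 16
Supernet: 157.144.0.0/16


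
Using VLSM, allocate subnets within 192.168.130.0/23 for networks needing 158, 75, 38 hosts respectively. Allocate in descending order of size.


158 hosts -> /24 (254 usable): 192.168.130.0/24
75 hosts -> /25 (126 usable): 192.168.131.0/25
38 hosts -> /26 (62 usable): 192.168.131.128/26
Allocation: 192.168.130.0/24 (158 hosts, 254 usable); 192.168.131.0/25 (75 hosts, 126 usable); 192.168.131.128/26 (38 hosts, 62 usable)


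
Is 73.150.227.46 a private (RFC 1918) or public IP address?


RFC 1918 private ranges:
  10.0.0.0/8 (10.0.0.0 - 10.255.255.255)
  172.16.0.0/12 (172.16.0.0 - 172.31.255.255)
  192.168.0.0/16 (192.168.0.0 - 192.168.255.255)
Public (not in any RFC 1918 range)


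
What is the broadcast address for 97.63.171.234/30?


Network: 97.63.171.232/30
Host bits = 2
Set all host bits to 1:
Broadcast: 97.63.171.235


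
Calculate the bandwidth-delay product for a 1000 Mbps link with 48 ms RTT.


BDP = bandwidth * RTT
= 1000 Mbps * 48 ms
= 1000 * 1e6 * 48 / 1000 bits
= 48000000 bits
= 6000000 bytes
= 5859.375 KB
BDP = 48000000 bits (6000000 bytes)


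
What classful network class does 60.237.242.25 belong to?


First octet: 60
Binary: 00111100
0xxxxxxx -> Class A (1-126)
Class A, default mask 255.0.0.0 (/8)


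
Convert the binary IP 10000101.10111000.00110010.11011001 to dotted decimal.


10000101 = 133
10111000 = 184
00110010 = 50
11011001 = 217
IP: 133.184.50.217


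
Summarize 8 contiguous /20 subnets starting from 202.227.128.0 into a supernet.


Original prefix: /20
Number of subnets: 8 = 2^3
New prefix = 20 - 3 = 17
Supernet: 202.227.128.0/17


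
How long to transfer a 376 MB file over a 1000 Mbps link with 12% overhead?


Effective throughput = 1000 * (1 - 12/100) = 880 Mbps
File size in Mb = 376 * 8 = 3008 Mb
Time = 3008 / 880
Time = 3.4182 seconds


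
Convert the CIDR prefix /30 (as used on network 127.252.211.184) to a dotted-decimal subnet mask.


/30 means 30 network bits, 2 host bits
Binary: 11111111111111111111111111111100
Mask: 255.255.255.252


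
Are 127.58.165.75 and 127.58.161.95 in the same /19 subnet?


Mask: 255.255.224.0
127.58.165.75 AND mask = 127.58.160.0
127.58.161.95 AND mask = 127.58.160.0
Yes, same subnet (127.58.160.0)


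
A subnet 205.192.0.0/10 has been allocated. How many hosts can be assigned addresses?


Host bits = 32 - 10 = 22
Total addresses = 2^22 = 4194304
Usable = total - 2 (network and broadcast)
Usable hosts: 4194302


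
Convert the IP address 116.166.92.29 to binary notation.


116 = 01110100
166 = 10100110
92 = 01011100
29 = 00011101
Binary: 01110100.10100110.01011100.00011101


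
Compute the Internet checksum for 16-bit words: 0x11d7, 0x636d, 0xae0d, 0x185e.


Sum all words (with carry folding):
+ 0x11d7 = 0x11d7
+ 0x636d = 0x7544
+ 0xae0d = 0x2352
+ 0x185e = 0x3bb0
One's complement: ~0x3bb0
Checksum = 0xc44f


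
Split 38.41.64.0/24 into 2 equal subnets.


New prefix = 24 + 1 = 25
Each subnet has 128 addresses
  38.41.64.0/25
  38.41.64.128/25
Subnets: 38.41.64.0/25, 38.41.64.128/25


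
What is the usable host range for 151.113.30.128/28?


Network: 151.113.30.128
Broadcast: 151.113.30.143
First usable = network + 1
Last usable = broadcast - 1
Range: 151.113.30.129 to 151.113.30.142


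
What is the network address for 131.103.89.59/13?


IP:   10000011.01100111.01011001.00111011
Mask: 11111111.11111000.00000000.00000000
AND operation:
Net:  10000011.01100000.00000000.00000000
Network: 131.96.0.0/13


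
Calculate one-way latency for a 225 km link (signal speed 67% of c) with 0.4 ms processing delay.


Speed = 0.67 * 3e5 km/s = 201000 km/s
Propagation delay = 225 / 201000 = 0.0011 s = 1.1194 ms
Processing delay = 0.4 ms
Total one-way latency = 1.5194 ms


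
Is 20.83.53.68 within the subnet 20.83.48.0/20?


Subnet network: 20.83.48.0
Test IP AND mask: 20.83.48.0
Yes, 20.83.53.68 is in 20.83.48.0/20


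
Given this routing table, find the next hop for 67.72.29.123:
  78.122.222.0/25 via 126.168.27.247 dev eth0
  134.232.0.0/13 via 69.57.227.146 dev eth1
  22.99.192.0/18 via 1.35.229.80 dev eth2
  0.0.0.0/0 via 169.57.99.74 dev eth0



Longest prefix match for 67.72.29.123:
  /25 78.122.222.0: no
  /13 134.232.0.0: no
  /18 22.99.192.0: no
  /0 0.0.0.0: MATCH
Selected: next-hop 169.57.99.74 via eth0 (matched /0)


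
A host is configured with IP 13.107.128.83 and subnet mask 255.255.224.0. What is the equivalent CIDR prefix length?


Binary: 11111111.11111111.11100000.00000000
Count leading 1s
Prefix: /19


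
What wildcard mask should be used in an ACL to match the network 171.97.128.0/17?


Subnet mask: 255.255.128.0
Wildcard = 255.255.255.255 - subnet mask
255 - 255 = 0
255 - 255 = 0
255 - 128 = 127
255 - 0 = 255
Wildcard: 0.0.127.255
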